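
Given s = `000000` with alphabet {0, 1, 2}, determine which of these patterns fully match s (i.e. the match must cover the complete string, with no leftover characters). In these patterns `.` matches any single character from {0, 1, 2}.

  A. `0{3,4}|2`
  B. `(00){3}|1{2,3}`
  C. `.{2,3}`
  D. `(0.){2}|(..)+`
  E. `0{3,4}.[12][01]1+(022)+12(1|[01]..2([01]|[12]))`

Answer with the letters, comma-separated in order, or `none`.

A → no match
B → match
C → no match
D → match
E → no match

B, D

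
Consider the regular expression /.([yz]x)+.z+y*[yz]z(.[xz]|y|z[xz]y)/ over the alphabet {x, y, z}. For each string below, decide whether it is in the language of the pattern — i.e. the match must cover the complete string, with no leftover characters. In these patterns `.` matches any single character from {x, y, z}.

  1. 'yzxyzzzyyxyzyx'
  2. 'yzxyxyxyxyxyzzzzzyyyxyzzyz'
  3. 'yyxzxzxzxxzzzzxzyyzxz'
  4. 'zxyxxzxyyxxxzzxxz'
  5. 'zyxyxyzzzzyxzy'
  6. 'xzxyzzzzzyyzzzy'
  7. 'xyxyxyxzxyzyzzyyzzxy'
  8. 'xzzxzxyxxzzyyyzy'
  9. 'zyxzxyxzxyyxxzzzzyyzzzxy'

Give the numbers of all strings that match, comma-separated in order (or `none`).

6

1 → no match
2 → no match
3 → no match
4 → no match
5 → no match
6 → match
7 → no match
8 → no match
9 → no match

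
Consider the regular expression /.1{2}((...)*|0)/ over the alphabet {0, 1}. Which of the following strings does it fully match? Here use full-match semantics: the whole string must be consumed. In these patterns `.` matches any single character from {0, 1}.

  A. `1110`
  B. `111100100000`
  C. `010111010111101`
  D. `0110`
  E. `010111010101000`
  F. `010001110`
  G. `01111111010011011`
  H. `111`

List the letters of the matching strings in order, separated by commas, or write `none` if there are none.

A → match
B → match
C → no match
D → match
E → no match
F → no match
G → no match
H → match

A, B, D, H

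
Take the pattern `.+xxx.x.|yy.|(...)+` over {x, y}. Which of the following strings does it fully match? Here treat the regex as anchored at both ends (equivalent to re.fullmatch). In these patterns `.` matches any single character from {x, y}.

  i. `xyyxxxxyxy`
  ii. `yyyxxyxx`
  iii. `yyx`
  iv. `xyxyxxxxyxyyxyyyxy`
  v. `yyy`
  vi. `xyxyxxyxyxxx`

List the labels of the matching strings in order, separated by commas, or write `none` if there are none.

i, iii, iv, v, vi

i → match
ii → no match
iii → match
iv → match
v → match
vi → match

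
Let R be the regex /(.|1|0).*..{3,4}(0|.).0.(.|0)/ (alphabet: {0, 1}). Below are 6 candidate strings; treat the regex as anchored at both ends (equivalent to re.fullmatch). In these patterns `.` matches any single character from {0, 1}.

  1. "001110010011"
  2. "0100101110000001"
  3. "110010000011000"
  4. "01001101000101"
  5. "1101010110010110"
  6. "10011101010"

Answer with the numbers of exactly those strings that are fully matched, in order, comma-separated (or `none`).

1 → match
2 → match
3 → match
4 → no match
5 → no match
6 → match

1, 2, 3, 6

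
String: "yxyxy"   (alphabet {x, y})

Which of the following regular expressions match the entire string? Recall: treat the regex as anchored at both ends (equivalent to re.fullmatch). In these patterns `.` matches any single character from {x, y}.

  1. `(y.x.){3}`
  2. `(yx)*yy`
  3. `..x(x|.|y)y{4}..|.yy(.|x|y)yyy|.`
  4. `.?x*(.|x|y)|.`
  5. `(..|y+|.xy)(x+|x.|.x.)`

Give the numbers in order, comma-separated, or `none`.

1 → no match
2 → no match — must end with "yy"
3 → no match
4 → no match
5 → match

5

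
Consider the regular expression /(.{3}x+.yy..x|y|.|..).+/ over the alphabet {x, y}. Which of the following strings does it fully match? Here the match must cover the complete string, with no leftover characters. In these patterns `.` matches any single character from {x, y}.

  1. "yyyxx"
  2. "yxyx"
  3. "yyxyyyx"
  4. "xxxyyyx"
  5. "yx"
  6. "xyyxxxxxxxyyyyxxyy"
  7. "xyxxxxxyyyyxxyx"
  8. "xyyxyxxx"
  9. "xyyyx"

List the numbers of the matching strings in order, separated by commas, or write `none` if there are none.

1, 2, 3, 4, 5, 6, 7, 8, 9

1 → match
2 → match
3 → match
4 → match
5 → match
6 → match
7 → match
8 → match
9 → match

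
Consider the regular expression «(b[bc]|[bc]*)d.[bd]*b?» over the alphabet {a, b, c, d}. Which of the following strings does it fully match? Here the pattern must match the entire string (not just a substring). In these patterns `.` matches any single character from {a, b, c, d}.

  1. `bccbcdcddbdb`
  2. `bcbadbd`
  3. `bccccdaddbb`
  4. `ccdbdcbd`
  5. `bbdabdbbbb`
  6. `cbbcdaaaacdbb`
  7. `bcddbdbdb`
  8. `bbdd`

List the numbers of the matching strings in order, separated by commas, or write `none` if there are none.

1 → match
2 → no match
3 → match
4 → no match
5 → match
6 → no match
7 → match
8 → match

1, 3, 5, 7, 8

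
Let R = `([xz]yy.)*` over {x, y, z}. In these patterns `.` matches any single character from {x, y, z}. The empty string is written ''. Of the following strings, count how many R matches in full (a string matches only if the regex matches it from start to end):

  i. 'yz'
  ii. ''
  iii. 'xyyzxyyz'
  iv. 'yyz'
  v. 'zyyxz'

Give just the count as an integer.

2

i. 'yz' → no match
ii. '' → match
iii. 'xyyzxyyz' → match
iv. 'yyz' → no match
v. 'zyyxz' → no match
Total matched: 2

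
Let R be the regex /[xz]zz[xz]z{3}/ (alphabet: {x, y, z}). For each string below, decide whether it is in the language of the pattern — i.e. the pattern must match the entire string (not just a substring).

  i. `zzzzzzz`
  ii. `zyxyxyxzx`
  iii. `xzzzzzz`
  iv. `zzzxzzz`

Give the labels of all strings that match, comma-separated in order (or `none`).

i, iii, iv

i → match
ii → no match — must end with `z`
iii → match
iv → match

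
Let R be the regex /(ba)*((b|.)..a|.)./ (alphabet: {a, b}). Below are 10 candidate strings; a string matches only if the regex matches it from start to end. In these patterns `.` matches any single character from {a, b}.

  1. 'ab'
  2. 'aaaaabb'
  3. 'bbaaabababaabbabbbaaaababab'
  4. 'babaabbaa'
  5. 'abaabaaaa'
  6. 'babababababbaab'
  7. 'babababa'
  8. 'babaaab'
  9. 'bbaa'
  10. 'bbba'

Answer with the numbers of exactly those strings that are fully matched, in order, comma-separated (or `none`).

1. 'ab' → match
2. 'aaaaabb' → no match
3 → no match
4. 'babaabbaa' → match
5. 'abaabaaaa' → no match
6 → match
7. 'babababa' → match
8. 'babaaab' → match
9. 'bbaa' → no match
10. 'bbba' → no match

1, 4, 6, 7, 8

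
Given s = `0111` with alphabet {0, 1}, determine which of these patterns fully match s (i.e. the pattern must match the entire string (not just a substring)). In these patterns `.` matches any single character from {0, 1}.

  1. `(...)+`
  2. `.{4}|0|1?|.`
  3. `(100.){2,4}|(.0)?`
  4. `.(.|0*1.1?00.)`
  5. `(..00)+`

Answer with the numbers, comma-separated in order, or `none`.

2

1 → no match
2 → match
3 → no match
4 → no match
5 → no match — must end with `00`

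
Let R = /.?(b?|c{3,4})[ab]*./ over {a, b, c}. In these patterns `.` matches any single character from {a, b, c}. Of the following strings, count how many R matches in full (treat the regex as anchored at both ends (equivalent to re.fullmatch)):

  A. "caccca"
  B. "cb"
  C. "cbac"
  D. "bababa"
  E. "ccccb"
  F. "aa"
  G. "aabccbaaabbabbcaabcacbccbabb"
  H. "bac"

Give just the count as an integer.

A → no match
B → match
C → match
D → match
E → match
F → match
G → no match
H → match
Total matched: 6

6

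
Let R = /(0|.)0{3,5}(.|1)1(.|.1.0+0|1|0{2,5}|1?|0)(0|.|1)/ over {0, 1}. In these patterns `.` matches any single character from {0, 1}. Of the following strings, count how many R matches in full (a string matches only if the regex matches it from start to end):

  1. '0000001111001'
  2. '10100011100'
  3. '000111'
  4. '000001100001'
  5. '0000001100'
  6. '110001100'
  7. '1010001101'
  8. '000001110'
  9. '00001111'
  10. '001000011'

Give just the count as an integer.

5

1 → match
2 → no match
3 → no match
4 → match
5 → match
6 → no match
7 → no match
8 → match
9 → match
10 → no match
Total matched: 5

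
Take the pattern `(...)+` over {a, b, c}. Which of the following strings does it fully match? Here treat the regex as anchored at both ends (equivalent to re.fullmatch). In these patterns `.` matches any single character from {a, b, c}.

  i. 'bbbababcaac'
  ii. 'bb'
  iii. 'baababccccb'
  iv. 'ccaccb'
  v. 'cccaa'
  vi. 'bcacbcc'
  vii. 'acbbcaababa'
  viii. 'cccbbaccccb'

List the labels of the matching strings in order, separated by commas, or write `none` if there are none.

iv

i → no match
ii → no match
iii → no match
iv → match
v → no match
vi → no match
vii → no match
viii → no match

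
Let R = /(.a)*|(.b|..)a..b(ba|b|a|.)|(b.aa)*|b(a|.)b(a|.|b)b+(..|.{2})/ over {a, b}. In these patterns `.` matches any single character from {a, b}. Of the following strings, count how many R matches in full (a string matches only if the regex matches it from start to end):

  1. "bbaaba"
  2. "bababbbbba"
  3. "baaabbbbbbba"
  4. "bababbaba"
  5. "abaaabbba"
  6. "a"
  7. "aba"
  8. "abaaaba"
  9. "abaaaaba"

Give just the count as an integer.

2

1 → no match
2 → match
3 → no match
4 → no match
5 → no match
6 → no match
7 → no match
8 → match
9 → no match
Total matched: 2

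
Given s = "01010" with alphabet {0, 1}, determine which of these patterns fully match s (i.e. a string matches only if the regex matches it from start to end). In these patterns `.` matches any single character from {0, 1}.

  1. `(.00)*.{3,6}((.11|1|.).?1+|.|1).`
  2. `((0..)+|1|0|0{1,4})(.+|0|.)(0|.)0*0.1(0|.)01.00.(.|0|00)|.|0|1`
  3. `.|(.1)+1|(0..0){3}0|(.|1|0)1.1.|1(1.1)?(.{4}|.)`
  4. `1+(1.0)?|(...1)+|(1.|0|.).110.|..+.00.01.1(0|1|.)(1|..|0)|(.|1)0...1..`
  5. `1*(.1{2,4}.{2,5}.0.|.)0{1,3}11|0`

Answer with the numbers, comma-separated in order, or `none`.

1 → match
2 → no match
3 → match
4 → no match
5 → no match

1, 3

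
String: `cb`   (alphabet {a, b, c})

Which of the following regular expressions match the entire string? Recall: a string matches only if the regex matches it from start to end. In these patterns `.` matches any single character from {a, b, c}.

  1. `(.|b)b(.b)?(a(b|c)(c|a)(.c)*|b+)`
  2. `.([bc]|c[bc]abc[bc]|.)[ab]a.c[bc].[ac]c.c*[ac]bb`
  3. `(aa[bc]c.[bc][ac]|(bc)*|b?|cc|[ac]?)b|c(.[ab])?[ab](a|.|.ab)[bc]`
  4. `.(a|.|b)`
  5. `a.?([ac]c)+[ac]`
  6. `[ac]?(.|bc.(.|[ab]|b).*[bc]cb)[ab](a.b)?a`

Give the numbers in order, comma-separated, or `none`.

1 → no match
2 → no match — must end with `bb`
3 → match
4 → match
5 → no match — must start with `a`
6 → no match — must end with `a`

3, 4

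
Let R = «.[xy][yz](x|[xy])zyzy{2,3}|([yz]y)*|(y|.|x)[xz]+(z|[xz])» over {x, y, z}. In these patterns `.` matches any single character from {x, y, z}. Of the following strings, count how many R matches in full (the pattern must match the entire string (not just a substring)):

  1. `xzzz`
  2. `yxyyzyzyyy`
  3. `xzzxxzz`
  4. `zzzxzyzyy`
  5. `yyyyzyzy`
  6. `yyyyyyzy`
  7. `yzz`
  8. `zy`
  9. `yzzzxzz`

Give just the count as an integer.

1 → match
2 → match
3 → match
4 → no match
5 → match
6 → match
7 → match
8 → match
9 → match
Total matched: 8

8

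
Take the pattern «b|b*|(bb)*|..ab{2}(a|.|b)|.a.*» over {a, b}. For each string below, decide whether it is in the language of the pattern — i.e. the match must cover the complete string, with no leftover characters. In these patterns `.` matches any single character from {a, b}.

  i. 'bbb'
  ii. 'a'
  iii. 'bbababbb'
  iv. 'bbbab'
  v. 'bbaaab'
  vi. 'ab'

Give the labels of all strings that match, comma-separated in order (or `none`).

i

i → match
ii → no match
iii → no match
iv → no match
v → no match
vi → no match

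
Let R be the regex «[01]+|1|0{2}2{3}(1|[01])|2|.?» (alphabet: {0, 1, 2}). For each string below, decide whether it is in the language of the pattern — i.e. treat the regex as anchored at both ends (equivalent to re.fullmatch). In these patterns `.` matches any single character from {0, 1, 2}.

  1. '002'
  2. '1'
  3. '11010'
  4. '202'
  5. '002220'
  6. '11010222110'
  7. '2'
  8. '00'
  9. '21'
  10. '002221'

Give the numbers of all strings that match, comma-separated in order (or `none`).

1 → no match
2 → match
3 → match
4 → no match
5 → match
6 → no match
7 → match
8 → match
9 → no match
10 → match

2, 3, 5, 7, 8, 10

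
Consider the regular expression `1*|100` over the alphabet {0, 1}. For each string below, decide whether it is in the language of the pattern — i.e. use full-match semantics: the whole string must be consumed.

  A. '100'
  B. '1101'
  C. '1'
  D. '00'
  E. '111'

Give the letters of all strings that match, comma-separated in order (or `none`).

A, C, E

A → match
B → no match
C → match
D → no match
E → match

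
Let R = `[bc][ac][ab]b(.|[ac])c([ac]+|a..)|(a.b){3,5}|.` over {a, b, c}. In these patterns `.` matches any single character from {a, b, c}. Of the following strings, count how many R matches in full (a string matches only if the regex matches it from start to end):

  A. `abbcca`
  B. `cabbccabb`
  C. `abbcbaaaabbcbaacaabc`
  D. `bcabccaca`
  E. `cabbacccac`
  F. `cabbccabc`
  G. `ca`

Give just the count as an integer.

A → no match
B → match
C → no match
D → match
E → match
F → match
G → no match
Total matched: 4

4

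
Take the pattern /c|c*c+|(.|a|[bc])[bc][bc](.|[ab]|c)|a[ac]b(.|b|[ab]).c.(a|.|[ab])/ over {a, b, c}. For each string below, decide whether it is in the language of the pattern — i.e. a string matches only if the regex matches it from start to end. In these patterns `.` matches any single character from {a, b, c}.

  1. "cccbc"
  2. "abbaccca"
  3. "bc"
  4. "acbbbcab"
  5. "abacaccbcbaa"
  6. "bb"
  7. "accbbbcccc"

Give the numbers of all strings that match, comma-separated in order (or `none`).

1. "cccbc" → no match
2. "abbaccca" → no match
3. "bc" → no match
4. "acbbbcab" → match
5. "abacaccbcbaa" → no match
6. "bb" → no match
7. "accbbbcccc" → no match

4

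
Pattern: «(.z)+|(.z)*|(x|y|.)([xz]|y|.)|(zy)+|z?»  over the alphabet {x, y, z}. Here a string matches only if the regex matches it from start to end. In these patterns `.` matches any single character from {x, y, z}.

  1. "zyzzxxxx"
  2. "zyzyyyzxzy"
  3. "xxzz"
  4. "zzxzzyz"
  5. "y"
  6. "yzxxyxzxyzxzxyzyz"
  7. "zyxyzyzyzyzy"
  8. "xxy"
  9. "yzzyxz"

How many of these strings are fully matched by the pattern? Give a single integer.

1. "zyzzxxxx" → no match
2. "zyzyyyzxzy" → no match
3. "xxzz" → no match
4. "zzxzzyz" → no match
5. "y" → no match
6 → no match
7. "zyxyzyzyzyzy" → no match
8. "xxy" → no match
9. "yzzyxz" → no match
Total matched: 0

0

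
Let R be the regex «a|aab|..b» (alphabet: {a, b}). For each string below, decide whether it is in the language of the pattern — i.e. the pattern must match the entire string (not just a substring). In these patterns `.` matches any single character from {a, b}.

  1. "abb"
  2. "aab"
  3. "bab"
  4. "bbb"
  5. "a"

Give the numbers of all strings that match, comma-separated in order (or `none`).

1, 2, 3, 4, 5

1 → match
2 → match
3 → match
4 → match
5 → match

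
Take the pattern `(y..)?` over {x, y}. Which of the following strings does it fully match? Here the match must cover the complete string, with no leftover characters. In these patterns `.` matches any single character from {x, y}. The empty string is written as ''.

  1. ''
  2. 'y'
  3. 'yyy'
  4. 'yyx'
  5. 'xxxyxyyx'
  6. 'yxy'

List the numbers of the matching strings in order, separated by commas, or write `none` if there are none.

1, 3, 4, 6

1. '' → match
2. 'y' → no match
3. 'yyy' → match
4. 'yyx' → match
5. 'xxxyxyyx' → no match
6. 'yxy' → match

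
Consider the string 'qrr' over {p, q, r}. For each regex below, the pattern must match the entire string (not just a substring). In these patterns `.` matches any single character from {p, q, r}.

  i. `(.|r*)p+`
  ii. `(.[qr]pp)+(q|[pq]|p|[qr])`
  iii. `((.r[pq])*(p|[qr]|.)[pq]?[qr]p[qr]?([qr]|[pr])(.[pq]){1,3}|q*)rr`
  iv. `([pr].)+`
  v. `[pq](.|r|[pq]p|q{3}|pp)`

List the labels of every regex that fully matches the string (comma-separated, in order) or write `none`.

i → no match — must end with 'p'
ii → no match
iii → match
iv → no match
v → no match

iii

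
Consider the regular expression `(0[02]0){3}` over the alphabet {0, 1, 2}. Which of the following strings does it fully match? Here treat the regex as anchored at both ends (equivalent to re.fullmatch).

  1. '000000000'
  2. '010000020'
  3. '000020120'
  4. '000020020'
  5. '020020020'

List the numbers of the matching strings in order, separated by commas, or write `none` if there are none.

1, 4, 5

1 → match
2 → no match
3 → no match
4 → match
5 → match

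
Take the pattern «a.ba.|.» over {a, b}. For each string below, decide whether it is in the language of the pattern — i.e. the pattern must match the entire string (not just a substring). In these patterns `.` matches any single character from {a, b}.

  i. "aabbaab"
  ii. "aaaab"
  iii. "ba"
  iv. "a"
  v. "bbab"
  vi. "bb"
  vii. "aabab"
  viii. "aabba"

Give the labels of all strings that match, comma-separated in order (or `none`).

iv, vii

i → no match
ii → no match
iii → no match
iv → match
v → no match
vi → no match
vii → match
viii → no match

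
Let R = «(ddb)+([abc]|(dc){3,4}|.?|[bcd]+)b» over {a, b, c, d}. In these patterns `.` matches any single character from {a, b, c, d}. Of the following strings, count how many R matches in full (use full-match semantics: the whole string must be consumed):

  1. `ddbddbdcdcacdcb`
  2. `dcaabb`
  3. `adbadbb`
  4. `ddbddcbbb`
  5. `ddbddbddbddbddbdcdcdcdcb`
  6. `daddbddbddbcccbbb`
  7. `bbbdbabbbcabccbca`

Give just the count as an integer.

2

1 → no match
2 → no match — must start with `ddb`
3 → no match — must start with `ddb`
4 → match
5 → match
6 → no match — must start with `ddb`
7 → no match — must start with `ddb`
Total matched: 2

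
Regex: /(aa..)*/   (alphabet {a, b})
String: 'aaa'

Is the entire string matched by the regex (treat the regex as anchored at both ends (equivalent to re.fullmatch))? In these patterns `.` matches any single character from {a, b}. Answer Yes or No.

No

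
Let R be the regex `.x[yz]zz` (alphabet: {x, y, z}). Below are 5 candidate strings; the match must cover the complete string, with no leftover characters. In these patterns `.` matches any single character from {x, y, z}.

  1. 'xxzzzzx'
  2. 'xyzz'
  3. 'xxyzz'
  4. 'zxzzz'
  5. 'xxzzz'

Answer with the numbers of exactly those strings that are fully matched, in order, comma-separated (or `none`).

1 → no match — must end with 'zz'
2 → no match
3 → match
4 → match
5 → match

3, 4, 5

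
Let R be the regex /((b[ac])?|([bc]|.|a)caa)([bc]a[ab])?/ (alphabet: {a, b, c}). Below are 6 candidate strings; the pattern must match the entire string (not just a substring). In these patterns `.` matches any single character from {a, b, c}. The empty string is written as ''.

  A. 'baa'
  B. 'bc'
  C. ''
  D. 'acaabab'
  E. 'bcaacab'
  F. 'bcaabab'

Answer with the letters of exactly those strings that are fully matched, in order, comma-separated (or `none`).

A → match
B → match
C → match
D → match
E → match
F → match

A, B, C, D, E, F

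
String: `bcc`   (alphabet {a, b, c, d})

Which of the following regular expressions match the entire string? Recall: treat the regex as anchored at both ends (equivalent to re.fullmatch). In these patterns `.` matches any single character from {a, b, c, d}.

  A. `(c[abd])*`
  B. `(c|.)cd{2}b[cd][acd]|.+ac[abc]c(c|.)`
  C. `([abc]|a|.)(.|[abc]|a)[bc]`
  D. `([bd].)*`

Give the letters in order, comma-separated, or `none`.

C

A → no match
B → no match
C → match
D → no match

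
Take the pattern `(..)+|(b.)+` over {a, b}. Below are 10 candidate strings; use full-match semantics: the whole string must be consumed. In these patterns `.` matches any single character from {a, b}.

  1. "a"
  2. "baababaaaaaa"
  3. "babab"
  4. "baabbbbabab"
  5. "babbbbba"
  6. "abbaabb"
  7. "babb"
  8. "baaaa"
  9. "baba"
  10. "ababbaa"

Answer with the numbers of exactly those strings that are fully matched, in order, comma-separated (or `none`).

2, 5, 7, 9

1 → no match
2 → match
3 → no match
4 → no match
5 → match
6 → no match
7 → match
8 → no match
9 → match
10 → no match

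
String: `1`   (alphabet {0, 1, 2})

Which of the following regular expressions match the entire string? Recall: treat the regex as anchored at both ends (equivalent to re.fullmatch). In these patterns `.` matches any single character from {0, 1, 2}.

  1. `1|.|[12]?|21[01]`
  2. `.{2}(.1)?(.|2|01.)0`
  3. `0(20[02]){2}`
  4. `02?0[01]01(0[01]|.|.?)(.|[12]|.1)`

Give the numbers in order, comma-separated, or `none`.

1 → match
2 → no match — must end with `0`
3 → no match — must start with `020`
4 → no match — must start with `0`

1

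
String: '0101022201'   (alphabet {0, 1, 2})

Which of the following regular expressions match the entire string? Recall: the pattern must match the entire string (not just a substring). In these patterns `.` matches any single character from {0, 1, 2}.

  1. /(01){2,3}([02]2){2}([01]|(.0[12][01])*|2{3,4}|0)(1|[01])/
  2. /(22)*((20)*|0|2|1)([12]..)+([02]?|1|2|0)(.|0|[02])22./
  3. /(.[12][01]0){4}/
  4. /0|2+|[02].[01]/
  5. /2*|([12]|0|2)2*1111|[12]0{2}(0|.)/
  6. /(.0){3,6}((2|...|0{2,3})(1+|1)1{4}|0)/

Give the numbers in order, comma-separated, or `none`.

1 → match
2 → no match
3 → no match — must end with '0'
4 → no match
5 → no match
6 → no match

1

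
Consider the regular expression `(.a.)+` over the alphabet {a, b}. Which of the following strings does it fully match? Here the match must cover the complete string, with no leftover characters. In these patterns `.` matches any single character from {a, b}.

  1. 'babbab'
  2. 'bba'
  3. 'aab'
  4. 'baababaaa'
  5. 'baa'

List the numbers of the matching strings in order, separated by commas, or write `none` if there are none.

1, 3, 4, 5

1 → match
2 → no match
3 → match
4 → match
5 → match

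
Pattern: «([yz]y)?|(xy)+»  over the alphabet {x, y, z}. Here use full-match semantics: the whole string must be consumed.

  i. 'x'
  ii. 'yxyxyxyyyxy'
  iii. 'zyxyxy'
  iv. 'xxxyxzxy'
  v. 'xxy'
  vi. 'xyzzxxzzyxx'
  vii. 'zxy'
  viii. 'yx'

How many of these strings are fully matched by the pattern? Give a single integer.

i. 'x' → no match
ii. 'yxyxyxyyyxy' → no match
iii. 'zyxyxy' → no match
iv. 'xxxyxzxy' → no match
v. 'xxy' → no match
vi. 'xyzzxxzzyxx' → no match
vii. 'zxy' → no match
viii. 'yx' → no match
Total matched: 0

0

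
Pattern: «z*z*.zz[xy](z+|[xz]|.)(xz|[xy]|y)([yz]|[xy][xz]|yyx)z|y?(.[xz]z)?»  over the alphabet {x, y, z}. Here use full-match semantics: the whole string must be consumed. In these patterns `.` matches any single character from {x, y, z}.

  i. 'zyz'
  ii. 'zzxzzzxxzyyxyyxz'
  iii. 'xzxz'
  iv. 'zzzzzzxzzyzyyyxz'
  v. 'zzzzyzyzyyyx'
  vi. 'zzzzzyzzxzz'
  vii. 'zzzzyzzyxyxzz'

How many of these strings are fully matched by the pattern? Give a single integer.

i → no match
ii → no match
iii → no match
iv → match
v → no match
vi → match
vii → match
Total matched: 3

3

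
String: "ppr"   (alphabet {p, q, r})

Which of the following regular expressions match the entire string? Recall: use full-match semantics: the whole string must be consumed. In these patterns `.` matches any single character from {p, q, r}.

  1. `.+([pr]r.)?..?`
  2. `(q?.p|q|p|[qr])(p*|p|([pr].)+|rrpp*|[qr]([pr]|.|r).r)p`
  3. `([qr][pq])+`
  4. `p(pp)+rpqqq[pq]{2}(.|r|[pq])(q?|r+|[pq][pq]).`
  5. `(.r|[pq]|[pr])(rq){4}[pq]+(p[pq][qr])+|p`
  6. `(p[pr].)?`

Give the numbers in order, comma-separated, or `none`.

1 → match
2 → no match — must end with "p"
3 → no match
4 → no match — must start with "ppp"
5 → no match
6 → match

1, 6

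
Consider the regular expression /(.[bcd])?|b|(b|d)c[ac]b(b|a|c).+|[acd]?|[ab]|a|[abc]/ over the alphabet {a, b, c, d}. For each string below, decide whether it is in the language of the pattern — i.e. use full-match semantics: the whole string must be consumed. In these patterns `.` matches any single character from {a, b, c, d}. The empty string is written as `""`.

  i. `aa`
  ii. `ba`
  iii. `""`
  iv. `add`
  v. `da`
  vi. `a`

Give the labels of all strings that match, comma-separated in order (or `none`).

iii, vi

i → no match
ii → no match
iii → match
iv → no match
v → no match
vi → match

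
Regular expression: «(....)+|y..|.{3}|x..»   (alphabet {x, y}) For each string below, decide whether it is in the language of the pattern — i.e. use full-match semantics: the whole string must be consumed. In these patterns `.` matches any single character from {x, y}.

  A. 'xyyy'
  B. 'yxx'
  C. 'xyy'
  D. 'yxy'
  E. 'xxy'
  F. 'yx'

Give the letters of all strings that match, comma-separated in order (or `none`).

A, B, C, D, E

A. 'xyyy' → match
B. 'yxx' → match
C. 'xyy' → match
D. 'yxy' → match
E. 'xxy' → match
F. 'yx' → no match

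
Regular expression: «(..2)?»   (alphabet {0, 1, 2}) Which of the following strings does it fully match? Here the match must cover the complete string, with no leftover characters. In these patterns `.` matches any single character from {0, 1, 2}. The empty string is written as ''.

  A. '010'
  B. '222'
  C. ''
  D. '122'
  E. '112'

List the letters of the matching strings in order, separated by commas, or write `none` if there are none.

B, C, D, E

A → no match
B → match
C → match
D → match
E → match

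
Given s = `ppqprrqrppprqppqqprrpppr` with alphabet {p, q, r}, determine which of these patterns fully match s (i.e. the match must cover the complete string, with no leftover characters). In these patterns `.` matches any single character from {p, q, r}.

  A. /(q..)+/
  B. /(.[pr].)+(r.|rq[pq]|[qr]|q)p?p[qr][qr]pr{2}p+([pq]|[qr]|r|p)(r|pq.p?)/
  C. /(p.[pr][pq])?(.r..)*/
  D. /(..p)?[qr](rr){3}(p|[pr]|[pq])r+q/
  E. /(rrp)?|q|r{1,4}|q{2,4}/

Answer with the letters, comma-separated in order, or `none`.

B

A → no match — must start with `q`
B → match
C → no match
D → no match — must end with `rq`
E → no match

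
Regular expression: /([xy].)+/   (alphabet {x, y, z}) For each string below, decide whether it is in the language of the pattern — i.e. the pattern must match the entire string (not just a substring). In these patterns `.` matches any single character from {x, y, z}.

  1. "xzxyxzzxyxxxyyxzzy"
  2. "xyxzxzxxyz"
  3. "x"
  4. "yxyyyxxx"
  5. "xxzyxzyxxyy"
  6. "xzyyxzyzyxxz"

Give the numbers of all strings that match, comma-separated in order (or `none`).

1 → no match
2 → match
3 → no match
4 → match
5 → no match
6 → match

2, 4, 6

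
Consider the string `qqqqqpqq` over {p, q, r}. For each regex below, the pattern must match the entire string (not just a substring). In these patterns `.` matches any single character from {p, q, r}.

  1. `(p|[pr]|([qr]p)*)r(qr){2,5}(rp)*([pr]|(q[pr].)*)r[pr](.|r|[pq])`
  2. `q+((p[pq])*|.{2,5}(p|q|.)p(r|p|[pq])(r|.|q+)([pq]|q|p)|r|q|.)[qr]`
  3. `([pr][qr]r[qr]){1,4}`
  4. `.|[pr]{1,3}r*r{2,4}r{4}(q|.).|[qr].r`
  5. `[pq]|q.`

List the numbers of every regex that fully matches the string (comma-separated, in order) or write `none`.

1 → no match
2 → match
3 → no match
4 → no match
5 → no match

2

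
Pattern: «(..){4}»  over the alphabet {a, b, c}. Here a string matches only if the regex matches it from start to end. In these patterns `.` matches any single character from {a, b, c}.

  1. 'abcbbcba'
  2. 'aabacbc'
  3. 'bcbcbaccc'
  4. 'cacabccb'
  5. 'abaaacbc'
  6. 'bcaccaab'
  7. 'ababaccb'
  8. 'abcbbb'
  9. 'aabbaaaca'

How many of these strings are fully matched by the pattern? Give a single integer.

1. 'abcbbcba' → match
2. 'aabacbc' → no match
3. 'bcbcbaccc' → no match
4. 'cacabccb' → match
5. 'abaaacbc' → match
6. 'bcaccaab' → match
7. 'ababaccb' → match
8. 'abcbbb' → no match
9. 'aabbaaaca' → no match
Total matched: 5

5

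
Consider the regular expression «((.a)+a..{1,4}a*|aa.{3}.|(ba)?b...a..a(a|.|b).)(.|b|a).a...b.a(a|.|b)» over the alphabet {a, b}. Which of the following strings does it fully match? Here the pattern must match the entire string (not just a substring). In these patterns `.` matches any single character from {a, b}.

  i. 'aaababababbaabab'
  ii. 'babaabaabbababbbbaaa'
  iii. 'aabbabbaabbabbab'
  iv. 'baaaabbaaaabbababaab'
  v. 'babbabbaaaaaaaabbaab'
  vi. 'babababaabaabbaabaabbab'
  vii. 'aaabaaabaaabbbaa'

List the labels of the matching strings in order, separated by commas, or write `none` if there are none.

ii, iii, v, vi, vii

i → no match
ii → match
iii → match
iv → no match
v → match
vi → match
vii → match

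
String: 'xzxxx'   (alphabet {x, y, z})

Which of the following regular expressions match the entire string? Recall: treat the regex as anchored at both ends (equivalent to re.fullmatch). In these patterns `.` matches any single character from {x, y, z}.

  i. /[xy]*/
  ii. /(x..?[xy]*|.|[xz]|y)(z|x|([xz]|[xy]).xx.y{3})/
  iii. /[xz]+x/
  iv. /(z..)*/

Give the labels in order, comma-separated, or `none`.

i → no match
ii → match
iii → match
iv → no match

ii, iii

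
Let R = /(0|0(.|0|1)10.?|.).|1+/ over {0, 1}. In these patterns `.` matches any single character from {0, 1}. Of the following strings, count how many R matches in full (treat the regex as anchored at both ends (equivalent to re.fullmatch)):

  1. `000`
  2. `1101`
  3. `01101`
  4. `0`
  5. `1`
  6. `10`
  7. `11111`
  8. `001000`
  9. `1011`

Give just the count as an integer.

5

1 → no match
2 → no match
3 → match
4 → no match
5 → match
6 → match
7 → match
8 → match
9 → no match
Total matched: 5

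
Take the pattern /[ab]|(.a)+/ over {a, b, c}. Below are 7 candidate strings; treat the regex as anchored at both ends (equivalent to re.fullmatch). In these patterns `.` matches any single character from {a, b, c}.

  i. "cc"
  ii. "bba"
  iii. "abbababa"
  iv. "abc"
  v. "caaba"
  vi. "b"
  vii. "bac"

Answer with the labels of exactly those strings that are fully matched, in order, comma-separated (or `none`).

i. "cc" → no match
ii. "bba" → no match
iii. "abbababa" → no match
iv. "abc" → no match
v. "caaba" → no match
vi. "b" → match
vii. "bac" → no match

vi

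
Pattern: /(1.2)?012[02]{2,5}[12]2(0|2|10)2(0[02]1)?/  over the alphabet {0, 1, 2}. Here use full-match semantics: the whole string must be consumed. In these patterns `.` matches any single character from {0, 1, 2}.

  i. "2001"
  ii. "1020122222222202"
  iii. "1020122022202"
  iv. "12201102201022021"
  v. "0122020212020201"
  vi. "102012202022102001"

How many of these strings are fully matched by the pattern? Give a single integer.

i → no match
ii → no match
iii → match
iv → no match
v → no match
vi → match
Total matched: 2

2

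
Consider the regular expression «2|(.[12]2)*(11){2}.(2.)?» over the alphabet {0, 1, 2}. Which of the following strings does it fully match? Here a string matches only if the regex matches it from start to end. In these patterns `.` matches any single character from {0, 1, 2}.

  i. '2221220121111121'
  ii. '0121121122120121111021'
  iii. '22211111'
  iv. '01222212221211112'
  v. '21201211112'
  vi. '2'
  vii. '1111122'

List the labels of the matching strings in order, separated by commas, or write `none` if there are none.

i → match
ii → match
iii. '22211111' → match
iv → match
v. '21201211112' → match
vi. '2' → match
vii. '1111122' → match

i, ii, iii, iv, v, vi, vii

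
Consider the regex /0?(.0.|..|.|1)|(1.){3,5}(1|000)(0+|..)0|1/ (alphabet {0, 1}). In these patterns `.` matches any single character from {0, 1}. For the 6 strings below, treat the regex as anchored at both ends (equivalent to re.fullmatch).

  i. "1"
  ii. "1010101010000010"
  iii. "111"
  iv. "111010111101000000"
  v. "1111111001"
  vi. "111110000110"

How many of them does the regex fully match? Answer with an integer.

3

i → match
ii → match
iii → no match
iv → no match
v → no match
vi → match
Total matched: 3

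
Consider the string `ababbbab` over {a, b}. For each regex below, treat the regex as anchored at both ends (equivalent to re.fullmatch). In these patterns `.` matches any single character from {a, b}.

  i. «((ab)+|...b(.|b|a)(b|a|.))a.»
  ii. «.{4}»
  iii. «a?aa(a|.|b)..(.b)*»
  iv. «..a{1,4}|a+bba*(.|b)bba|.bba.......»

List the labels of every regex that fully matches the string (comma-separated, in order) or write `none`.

i → match
ii → no match
iii → no match
iv → no match

i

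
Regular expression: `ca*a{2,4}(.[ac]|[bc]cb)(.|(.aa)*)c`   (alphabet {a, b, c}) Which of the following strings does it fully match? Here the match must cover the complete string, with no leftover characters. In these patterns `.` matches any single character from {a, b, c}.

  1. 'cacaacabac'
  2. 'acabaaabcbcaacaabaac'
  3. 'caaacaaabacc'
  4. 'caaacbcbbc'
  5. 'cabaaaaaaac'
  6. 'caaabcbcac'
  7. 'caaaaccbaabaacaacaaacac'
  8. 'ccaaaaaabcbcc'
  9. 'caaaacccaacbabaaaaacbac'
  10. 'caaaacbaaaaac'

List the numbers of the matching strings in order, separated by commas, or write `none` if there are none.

1 → no match
2 → no match — must start with 'c'
3 → no match
4 → no match
5 → no match
6 → no match
7 → no match
8 → no match
9 → no match
10 → match

10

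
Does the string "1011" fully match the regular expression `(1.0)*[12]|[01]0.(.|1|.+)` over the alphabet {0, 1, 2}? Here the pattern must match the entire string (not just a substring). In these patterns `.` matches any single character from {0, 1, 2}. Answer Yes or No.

Yes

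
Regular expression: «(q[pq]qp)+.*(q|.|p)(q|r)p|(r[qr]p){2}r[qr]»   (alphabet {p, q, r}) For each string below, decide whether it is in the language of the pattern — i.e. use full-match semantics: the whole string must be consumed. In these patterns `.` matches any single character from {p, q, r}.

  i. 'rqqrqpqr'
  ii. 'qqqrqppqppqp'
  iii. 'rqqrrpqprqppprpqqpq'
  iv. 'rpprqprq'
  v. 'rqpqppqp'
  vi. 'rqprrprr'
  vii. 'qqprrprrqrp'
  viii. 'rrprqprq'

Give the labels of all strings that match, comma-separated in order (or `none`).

i. 'rqqrqpqr' → no match
ii. 'qqqrqppqppqp' → no match
iii → no match
iv. 'rpprqprq' → no match
v. 'rqpqppqp' → no match
vi. 'rqprrprr' → match
vii. 'qqprrprrqrp' → no match
viii. 'rrprqprq' → match

vi, viii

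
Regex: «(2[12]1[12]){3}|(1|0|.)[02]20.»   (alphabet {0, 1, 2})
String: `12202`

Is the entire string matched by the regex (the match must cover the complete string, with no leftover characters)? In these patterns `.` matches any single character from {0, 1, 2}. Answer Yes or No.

Yes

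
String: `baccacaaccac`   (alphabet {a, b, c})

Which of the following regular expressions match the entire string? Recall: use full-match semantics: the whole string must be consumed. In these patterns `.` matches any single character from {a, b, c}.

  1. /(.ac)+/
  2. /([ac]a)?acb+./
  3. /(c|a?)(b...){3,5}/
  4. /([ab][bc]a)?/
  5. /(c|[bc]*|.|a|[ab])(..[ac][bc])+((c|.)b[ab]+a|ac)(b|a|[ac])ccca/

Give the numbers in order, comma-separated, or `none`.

1

1 → match
2 → no match
3 → no match
4 → no match
5 → no match — must end with `ccca`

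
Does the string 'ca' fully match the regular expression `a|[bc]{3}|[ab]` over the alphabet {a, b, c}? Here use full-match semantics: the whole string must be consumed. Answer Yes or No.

No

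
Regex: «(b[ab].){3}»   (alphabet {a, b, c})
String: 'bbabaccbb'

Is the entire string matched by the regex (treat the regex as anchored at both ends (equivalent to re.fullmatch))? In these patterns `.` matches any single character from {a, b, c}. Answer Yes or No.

No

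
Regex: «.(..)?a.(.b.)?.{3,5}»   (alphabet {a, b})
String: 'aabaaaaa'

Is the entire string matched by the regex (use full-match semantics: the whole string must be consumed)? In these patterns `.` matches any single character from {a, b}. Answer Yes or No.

Yes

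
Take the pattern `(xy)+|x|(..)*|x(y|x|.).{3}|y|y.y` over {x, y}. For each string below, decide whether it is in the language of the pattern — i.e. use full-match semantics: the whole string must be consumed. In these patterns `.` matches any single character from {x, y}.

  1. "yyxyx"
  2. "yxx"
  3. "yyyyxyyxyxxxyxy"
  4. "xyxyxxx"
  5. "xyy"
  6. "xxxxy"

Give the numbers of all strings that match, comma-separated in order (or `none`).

6

1 → no match
2 → no match
3 → no match
4 → no match
5 → no match
6 → match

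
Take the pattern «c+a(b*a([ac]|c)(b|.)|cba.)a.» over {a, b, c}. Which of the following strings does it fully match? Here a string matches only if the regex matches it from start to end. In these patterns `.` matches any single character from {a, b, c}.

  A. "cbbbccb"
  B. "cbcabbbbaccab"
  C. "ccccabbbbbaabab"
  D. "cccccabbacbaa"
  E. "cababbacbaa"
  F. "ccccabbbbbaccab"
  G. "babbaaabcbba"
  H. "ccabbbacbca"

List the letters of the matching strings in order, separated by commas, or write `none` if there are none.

C, D, F

A → no match
B → no match
C → match
D → match
E → no match
F → match
G → no match — must start with "c"
H → no match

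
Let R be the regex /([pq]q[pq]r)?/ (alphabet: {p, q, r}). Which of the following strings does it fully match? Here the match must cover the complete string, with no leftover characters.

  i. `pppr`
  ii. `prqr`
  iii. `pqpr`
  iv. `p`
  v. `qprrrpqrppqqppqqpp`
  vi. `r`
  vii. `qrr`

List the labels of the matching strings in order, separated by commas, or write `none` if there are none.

iii

i → no match
ii → no match
iii → match
iv → no match
v → no match
vi → no match
vii → no match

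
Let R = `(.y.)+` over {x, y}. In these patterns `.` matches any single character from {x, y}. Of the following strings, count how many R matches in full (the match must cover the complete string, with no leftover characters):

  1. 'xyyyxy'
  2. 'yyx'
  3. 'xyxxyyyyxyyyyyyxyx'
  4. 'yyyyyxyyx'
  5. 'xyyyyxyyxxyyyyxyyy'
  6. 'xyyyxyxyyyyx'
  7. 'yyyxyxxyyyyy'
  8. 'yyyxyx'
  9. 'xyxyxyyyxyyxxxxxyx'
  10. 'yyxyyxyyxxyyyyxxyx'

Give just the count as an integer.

7

1 → no match
2 → match
3 → match
4 → match
5 → match
6 → no match
7 → match
8 → match
9 → no match
10 → match
Total matched: 7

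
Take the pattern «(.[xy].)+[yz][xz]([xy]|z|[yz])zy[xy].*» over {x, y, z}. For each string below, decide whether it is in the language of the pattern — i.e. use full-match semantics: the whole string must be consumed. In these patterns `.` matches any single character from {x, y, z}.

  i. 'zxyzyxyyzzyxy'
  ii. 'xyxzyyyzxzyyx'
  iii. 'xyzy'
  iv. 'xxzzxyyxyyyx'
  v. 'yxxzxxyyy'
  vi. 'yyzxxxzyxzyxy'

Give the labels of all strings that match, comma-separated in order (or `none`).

i → no match
ii → match
iii → no match
iv → no match
v → no match
vi → no match

ii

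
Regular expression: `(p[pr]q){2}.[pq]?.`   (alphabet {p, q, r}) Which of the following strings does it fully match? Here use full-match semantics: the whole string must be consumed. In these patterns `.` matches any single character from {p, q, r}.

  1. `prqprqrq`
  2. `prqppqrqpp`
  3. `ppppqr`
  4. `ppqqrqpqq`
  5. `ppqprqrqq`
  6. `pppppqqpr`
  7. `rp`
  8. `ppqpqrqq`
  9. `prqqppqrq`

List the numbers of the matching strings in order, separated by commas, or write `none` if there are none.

1. `prqprqrq` → match
2. `prqppqrqpp` → no match
3. `ppppqr` → no match
4. `ppqqrqpqq` → no match
5. `ppqprqrqq` → match
6. `pppppqqpr` → no match
7. `rp` → no match — must start with `p`
8. `ppqpqrqq` → no match
9. `prqqppqrq` → no match

1, 5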